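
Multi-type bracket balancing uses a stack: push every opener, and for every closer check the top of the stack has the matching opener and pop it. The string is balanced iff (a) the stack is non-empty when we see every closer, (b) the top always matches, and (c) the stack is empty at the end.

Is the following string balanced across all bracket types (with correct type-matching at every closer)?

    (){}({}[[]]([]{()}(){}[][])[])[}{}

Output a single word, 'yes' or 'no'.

Answer: no

Derivation:
pos 0: push '('; stack = (
pos 1: ')' matches '('; pop; stack = (empty)
pos 2: push '{'; stack = {
pos 3: '}' matches '{'; pop; stack = (empty)
pos 4: push '('; stack = (
pos 5: push '{'; stack = ({
pos 6: '}' matches '{'; pop; stack = (
pos 7: push '['; stack = ([
pos 8: push '['; stack = ([[
pos 9: ']' matches '['; pop; stack = ([
pos 10: ']' matches '['; pop; stack = (
pos 11: push '('; stack = ((
pos 12: push '['; stack = (([
pos 13: ']' matches '['; pop; stack = ((
pos 14: push '{'; stack = (({
pos 15: push '('; stack = (({(
pos 16: ')' matches '('; pop; stack = (({
pos 17: '}' matches '{'; pop; stack = ((
pos 18: push '('; stack = (((
pos 19: ')' matches '('; pop; stack = ((
pos 20: push '{'; stack = (({
pos 21: '}' matches '{'; pop; stack = ((
pos 22: push '['; stack = (([
pos 23: ']' matches '['; pop; stack = ((
pos 24: push '['; stack = (([
pos 25: ']' matches '['; pop; stack = ((
pos 26: ')' matches '('; pop; stack = (
pos 27: push '['; stack = ([
pos 28: ']' matches '['; pop; stack = (
pos 29: ')' matches '('; pop; stack = (empty)
pos 30: push '['; stack = [
pos 31: saw closer '}' but top of stack is '[' (expected ']') → INVALID
Verdict: type mismatch at position 31: '}' closes '[' → no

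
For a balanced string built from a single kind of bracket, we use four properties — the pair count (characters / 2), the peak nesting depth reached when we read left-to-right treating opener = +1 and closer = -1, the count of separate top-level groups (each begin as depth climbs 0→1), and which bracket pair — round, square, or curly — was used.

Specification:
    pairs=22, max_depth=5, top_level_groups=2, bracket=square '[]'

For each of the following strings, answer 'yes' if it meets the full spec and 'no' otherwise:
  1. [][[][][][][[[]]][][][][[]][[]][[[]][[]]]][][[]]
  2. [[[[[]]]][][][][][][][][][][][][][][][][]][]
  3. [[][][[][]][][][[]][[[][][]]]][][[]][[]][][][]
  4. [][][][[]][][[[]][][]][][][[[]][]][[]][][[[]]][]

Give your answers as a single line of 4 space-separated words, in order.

String 1 '[][[][][][][[[]]][][][][[]][[]][[[]][[]]]][][[]]': depth seq [1 0 1 2 1 2 1 2 1 2 1 2 3 4 3 2 1 2 1 2 1 2 1 2 3 2 1 2 3 2 1 2 3 4 3 2 3 4 3 2 1 0 1 0 1 2 1 0]
  -> pairs=24 depth=4 groups=4 -> no
String 2 '[[[[[]]]][][][][][][][][][][][][][][][][]][]': depth seq [1 2 3 4 5 4 3 2 1 2 1 2 1 2 1 2 1 2 1 2 1 2 1 2 1 2 1 2 1 2 1 2 1 2 1 2 1 2 1 2 1 0 1 0]
  -> pairs=22 depth=5 groups=2 -> yes
String 3 '[[][][[][]][][][[]][[[][][]]]][][[]][[]][][][]': depth seq [1 2 1 2 1 2 3 2 3 2 1 2 1 2 1 2 3 2 1 2 3 4 3 4 3 4 3 2 1 0 1 0 1 2 1 0 1 2 1 0 1 0 1 0 1 0]
  -> pairs=23 depth=4 groups=7 -> no
String 4 '[][][][[]][][[[]][][]][][][[[]][]][[]][][[[]]][]': depth seq [1 0 1 0 1 0 1 2 1 0 1 0 1 2 3 2 1 2 1 2 1 0 1 0 1 0 1 2 3 2 1 2 1 0 1 2 1 0 1 0 1 2 3 2 1 0 1 0]
  -> pairs=24 depth=3 groups=13 -> no

Answer: no yes no no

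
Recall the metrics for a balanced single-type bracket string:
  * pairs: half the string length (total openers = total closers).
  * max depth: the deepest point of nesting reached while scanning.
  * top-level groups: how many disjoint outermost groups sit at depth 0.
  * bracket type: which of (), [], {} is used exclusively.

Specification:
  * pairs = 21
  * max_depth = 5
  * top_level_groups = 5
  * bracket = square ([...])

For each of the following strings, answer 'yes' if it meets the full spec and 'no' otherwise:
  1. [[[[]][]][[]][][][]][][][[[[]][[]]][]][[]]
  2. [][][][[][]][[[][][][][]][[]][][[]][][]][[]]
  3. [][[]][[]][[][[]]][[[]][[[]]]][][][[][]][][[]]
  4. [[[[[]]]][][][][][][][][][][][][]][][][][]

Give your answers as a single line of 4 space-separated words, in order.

String 1 '[[[[]][]][[]][][][]][][][[[[]][[]]][]][[]]': depth seq [1 2 3 4 3 2 3 2 1 2 3 2 1 2 1 2 1 2 1 0 1 0 1 0 1 2 3 4 3 2 3 4 3 2 1 2 1 0 1 2 1 0]
  -> pairs=21 depth=4 groups=5 -> no
String 2 '[][][][[][]][[[][][][][]][[]][][[]][][]][[]]': depth seq [1 0 1 0 1 0 1 2 1 2 1 0 1 2 3 2 3 2 3 2 3 2 3 2 1 2 3 2 1 2 1 2 3 2 1 2 1 2 1 0 1 2 1 0]
  -> pairs=22 depth=3 groups=6 -> no
String 3 '[][[]][[]][[][[]]][[[]][[[]]]][][][[][]][][[]]': depth seq [1 0 1 2 1 0 1 2 1 0 1 2 1 2 3 2 1 0 1 2 3 2 1 2 3 4 3 2 1 0 1 0 1 0 1 2 1 2 1 0 1 0 1 2 1 0]
  -> pairs=23 depth=4 groups=10 -> no
String 4 '[[[[[]]]][][][][][][][][][][][][]][][][][]': depth seq [1 2 3 4 5 4 3 2 1 2 1 2 1 2 1 2 1 2 1 2 1 2 1 2 1 2 1 2 1 2 1 2 1 0 1 0 1 0 1 0 1 0]
  -> pairs=21 depth=5 groups=5 -> yes

Answer: no no no yes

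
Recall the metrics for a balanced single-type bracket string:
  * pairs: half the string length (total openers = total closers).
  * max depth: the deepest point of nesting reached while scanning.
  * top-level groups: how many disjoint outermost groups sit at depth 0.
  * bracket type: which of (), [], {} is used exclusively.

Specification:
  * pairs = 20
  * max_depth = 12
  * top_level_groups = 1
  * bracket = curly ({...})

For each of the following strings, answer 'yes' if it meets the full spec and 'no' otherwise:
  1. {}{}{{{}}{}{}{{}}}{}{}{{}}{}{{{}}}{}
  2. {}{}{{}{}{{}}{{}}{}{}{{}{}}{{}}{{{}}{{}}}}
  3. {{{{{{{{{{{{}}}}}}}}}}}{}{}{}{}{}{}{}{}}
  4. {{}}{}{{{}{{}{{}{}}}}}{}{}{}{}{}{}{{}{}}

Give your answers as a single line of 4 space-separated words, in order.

Answer: no no yes no

Derivation:
String 1 '{}{}{{{}}{}{}{{}}}{}{}{{}}{}{{{}}}{}': depth seq [1 0 1 0 1 2 3 2 1 2 1 2 1 2 3 2 1 0 1 0 1 0 1 2 1 0 1 0 1 2 3 2 1 0 1 0]
  -> pairs=18 depth=3 groups=9 -> no
String 2 '{}{}{{}{}{{}}{{}}{}{}{{}{}}{{}}{{{}}{{}}}}': depth seq [1 0 1 0 1 2 1 2 1 2 3 2 1 2 3 2 1 2 1 2 1 2 3 2 3 2 1 2 3 2 1 2 3 4 3 2 3 4 3 2 1 0]
  -> pairs=21 depth=4 groups=3 -> no
String 3 '{{{{{{{{{{{{}}}}}}}}}}}{}{}{}{}{}{}{}{}}': depth seq [1 2 3 4 5 6 7 8 9 10 11 12 11 10 9 8 7 6 5 4 3 2 1 2 1 2 1 2 1 2 1 2 1 2 1 2 1 2 1 0]
  -> pairs=20 depth=12 groups=1 -> yes
String 4 '{{}}{}{{{}{{}{{}{}}}}}{}{}{}{}{}{}{{}{}}': depth seq [1 2 1 0 1 0 1 2 3 2 3 4 3 4 5 4 5 4 3 2 1 0 1 0 1 0 1 0 1 0 1 0 1 0 1 2 1 2 1 0]
  -> pairs=20 depth=5 groups=10 -> no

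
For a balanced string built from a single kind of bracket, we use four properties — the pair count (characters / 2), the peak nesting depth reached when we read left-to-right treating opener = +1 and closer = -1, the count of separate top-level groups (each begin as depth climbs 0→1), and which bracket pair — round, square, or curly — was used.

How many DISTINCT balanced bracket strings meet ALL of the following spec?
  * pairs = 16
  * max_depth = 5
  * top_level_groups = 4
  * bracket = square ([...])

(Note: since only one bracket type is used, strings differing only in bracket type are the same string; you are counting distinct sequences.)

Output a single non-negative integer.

Answer: 1404876

Derivation:
Spec: pairs=16 depth=5 groups=4
Count(depth <= 5) = 2840543
Count(depth <= 4) = 1435667
Count(depth == 5) = 2840543 - 1435667 = 1404876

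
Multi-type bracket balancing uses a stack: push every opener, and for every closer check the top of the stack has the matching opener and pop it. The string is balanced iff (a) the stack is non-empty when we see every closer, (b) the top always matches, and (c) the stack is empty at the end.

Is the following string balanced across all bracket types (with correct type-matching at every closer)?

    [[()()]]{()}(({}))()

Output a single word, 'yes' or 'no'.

Answer: yes

Derivation:
pos 0: push '['; stack = [
pos 1: push '['; stack = [[
pos 2: push '('; stack = [[(
pos 3: ')' matches '('; pop; stack = [[
pos 4: push '('; stack = [[(
pos 5: ')' matches '('; pop; stack = [[
pos 6: ']' matches '['; pop; stack = [
pos 7: ']' matches '['; pop; stack = (empty)
pos 8: push '{'; stack = {
pos 9: push '('; stack = {(
pos 10: ')' matches '('; pop; stack = {
pos 11: '}' matches '{'; pop; stack = (empty)
pos 12: push '('; stack = (
pos 13: push '('; stack = ((
pos 14: push '{'; stack = (({
pos 15: '}' matches '{'; pop; stack = ((
pos 16: ')' matches '('; pop; stack = (
pos 17: ')' matches '('; pop; stack = (empty)
pos 18: push '('; stack = (
pos 19: ')' matches '('; pop; stack = (empty)
end: stack empty → VALID
Verdict: properly nested → yes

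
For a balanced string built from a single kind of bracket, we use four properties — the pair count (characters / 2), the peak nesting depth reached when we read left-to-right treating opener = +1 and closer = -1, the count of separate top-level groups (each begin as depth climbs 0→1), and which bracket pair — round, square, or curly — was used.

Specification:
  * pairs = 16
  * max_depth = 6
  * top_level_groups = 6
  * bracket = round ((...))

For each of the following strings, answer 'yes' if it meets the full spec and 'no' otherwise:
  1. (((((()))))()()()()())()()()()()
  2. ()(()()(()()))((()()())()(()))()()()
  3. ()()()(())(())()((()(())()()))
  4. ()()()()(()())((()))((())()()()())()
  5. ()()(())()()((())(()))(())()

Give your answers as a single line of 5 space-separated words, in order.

String 1 '(((((()))))()()()()())()()()()()': depth seq [1 2 3 4 5 6 5 4 3 2 1 2 1 2 1 2 1 2 1 2 1 0 1 0 1 0 1 0 1 0 1 0]
  -> pairs=16 depth=6 groups=6 -> yes
String 2 '()(()()(()()))((()()())()(()))()()()': depth seq [1 0 1 2 1 2 1 2 3 2 3 2 1 0 1 2 3 2 3 2 3 2 1 2 1 2 3 2 1 0 1 0 1 0 1 0]
  -> pairs=18 depth=3 groups=6 -> no
String 3 '()()()(())(())()((()(())()()))': depth seq [1 0 1 0 1 0 1 2 1 0 1 2 1 0 1 0 1 2 3 2 3 4 3 2 3 2 3 2 1 0]
  -> pairs=15 depth=4 groups=7 -> no
String 4 '()()()()(()())((()))((())()()()())()': depth seq [1 0 1 0 1 0 1 0 1 2 1 2 1 0 1 2 3 2 1 0 1 2 3 2 1 2 1 2 1 2 1 2 1 0 1 0]
  -> pairs=18 depth=3 groups=8 -> no
String 5 '()()(())()()((())(()))(())()': depth seq [1 0 1 0 1 2 1 0 1 0 1 0 1 2 3 2 1 2 3 2 1 0 1 2 1 0 1 0]
  -> pairs=14 depth=3 groups=8 -> no

Answer: yes no no no no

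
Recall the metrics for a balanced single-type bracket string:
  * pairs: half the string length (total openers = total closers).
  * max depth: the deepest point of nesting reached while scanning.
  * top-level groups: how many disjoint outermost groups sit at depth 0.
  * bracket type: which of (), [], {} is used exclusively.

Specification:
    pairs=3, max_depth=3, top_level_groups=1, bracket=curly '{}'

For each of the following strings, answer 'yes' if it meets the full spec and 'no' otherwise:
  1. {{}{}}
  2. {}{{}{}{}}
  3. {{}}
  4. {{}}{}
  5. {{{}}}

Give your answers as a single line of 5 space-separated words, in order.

String 1 '{{}{}}': depth seq [1 2 1 2 1 0]
  -> pairs=3 depth=2 groups=1 -> no
String 2 '{}{{}{}{}}': depth seq [1 0 1 2 1 2 1 2 1 0]
  -> pairs=5 depth=2 groups=2 -> no
String 3 '{{}}': depth seq [1 2 1 0]
  -> pairs=2 depth=2 groups=1 -> no
String 4 '{{}}{}': depth seq [1 2 1 0 1 0]
  -> pairs=3 depth=2 groups=2 -> no
String 5 '{{{}}}': depth seq [1 2 3 2 1 0]
  -> pairs=3 depth=3 groups=1 -> yes

Answer: no no no no yes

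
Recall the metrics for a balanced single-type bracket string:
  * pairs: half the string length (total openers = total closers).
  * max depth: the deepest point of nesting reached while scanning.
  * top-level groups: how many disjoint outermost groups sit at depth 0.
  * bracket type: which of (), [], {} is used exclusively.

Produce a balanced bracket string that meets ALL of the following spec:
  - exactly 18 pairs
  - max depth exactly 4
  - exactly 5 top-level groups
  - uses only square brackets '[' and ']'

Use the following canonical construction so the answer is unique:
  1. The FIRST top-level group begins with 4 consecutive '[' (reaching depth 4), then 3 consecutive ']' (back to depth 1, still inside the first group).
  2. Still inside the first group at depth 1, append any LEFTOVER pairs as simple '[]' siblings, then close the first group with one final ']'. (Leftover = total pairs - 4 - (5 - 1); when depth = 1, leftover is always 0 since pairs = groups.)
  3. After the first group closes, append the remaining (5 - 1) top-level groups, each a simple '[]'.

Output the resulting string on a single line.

Spec: pairs=18 depth=4 groups=5
Leftover pairs = 18 - 4 - (5-1) = 10
First group: deep chain of depth 4 + 10 sibling pairs
Remaining 4 groups: simple '[]' each

Answer: [[[[]]][][][][][][][][][][]][][][][]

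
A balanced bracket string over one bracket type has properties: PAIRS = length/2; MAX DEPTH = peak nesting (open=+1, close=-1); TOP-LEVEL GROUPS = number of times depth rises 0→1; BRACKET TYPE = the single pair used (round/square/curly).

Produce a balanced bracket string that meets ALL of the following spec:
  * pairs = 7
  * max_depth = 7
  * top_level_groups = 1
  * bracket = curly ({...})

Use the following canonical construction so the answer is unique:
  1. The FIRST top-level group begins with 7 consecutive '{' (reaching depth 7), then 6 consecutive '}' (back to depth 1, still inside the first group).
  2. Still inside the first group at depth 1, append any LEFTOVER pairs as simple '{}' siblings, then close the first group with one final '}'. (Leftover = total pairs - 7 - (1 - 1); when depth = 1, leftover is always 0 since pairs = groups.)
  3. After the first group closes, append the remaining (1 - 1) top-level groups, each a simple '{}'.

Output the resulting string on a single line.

Answer: {{{{{{{}}}}}}}

Derivation:
Spec: pairs=7 depth=7 groups=1
Leftover pairs = 7 - 7 - (1-1) = 0
First group: deep chain of depth 7 + 0 sibling pairs
Remaining 0 groups: simple '{}' each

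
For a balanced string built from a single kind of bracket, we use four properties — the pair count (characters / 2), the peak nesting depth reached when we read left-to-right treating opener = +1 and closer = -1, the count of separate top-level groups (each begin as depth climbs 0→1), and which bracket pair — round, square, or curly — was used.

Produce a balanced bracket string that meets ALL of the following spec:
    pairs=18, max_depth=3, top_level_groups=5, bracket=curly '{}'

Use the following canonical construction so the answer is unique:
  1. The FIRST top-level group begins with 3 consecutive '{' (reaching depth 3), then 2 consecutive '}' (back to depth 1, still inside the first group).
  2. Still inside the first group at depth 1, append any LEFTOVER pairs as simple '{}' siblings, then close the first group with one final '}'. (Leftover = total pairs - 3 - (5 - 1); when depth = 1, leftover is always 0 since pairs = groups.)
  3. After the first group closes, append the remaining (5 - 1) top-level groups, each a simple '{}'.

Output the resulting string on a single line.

Spec: pairs=18 depth=3 groups=5
Leftover pairs = 18 - 3 - (5-1) = 11
First group: deep chain of depth 3 + 11 sibling pairs
Remaining 4 groups: simple '{}' each

Answer: {{{}}{}{}{}{}{}{}{}{}{}{}{}}{}{}{}{}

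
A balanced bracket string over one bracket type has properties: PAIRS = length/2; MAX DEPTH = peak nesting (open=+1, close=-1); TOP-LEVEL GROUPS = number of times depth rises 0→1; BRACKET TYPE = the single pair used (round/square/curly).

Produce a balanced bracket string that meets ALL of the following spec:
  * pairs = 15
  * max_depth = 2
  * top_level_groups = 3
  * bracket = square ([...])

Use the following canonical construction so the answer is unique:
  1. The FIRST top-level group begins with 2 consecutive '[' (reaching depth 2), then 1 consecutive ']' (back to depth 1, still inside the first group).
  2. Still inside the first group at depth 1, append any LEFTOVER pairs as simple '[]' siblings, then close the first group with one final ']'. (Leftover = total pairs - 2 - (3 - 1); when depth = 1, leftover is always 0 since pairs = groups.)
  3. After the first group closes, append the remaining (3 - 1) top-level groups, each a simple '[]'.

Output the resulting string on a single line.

Answer: [[][][][][][][][][][][][]][][]

Derivation:
Spec: pairs=15 depth=2 groups=3
Leftover pairs = 15 - 2 - (3-1) = 11
First group: deep chain of depth 2 + 11 sibling pairs
Remaining 2 groups: simple '[]' each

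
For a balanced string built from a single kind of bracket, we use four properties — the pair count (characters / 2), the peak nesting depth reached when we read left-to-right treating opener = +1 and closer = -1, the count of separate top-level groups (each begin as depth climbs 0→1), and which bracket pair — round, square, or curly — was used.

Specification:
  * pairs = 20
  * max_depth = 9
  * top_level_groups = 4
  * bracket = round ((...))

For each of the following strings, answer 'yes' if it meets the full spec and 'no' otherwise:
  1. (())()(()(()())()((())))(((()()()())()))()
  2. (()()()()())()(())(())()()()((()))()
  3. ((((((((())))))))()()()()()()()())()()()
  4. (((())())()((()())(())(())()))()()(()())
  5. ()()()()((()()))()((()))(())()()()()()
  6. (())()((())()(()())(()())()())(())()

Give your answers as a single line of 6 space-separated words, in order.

String 1 '(())()(()(()())()((())))(((()()()())()))()': depth seq [1 2 1 0 1 0 1 2 1 2 3 2 3 2 1 2 1 2 3 4 3 2 1 0 1 2 3 4 3 4 3 4 3 4 3 2 3 2 1 0 1 0]
  -> pairs=21 depth=4 groups=5 -> no
String 2 '(()()()()())()(())(())()()()((()))()': depth seq [1 2 1 2 1 2 1 2 1 2 1 0 1 0 1 2 1 0 1 2 1 0 1 0 1 0 1 0 1 2 3 2 1 0 1 0]
  -> pairs=18 depth=3 groups=9 -> no
String 3 '((((((((())))))))()()()()()()()())()()()': depth seq [1 2 3 4 5 6 7 8 9 8 7 6 5 4 3 2 1 2 1 2 1 2 1 2 1 2 1 2 1 2 1 2 1 0 1 0 1 0 1 0]
  -> pairs=20 depth=9 groups=4 -> yes
String 4 '(((())())()((()())(())(())()))()()(()())': depth seq [1 2 3 4 3 2 3 2 1 2 1 2 3 4 3 4 3 2 3 4 3 2 3 4 3 2 3 2 1 0 1 0 1 0 1 2 1 2 1 0]
  -> pairs=20 depth=4 groups=4 -> no
String 5 '()()()()((()()))()((()))(())()()()()()': depth seq [1 0 1 0 1 0 1 0 1 2 3 2 3 2 1 0 1 0 1 2 3 2 1 0 1 2 1 0 1 0 1 0 1 0 1 0 1 0]
  -> pairs=19 depth=3 groups=13 -> no
String 6 '(())()((())()(()())(()())()())(())()': depth seq [1 2 1 0 1 0 1 2 3 2 1 2 1 2 3 2 3 2 1 2 3 2 3 2 1 2 1 2 1 0 1 2 1 0 1 0]
  -> pairs=18 depth=3 groups=5 -> no

Answer: no no yes no no no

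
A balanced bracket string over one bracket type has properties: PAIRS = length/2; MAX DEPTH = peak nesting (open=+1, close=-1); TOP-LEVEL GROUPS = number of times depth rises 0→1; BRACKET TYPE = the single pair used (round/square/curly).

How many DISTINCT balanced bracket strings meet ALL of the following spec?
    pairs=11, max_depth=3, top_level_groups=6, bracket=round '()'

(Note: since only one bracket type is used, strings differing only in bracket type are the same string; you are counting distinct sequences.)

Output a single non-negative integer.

Spec: pairs=11 depth=3 groups=6
Count(depth <= 3) = 1182
Count(depth <= 2) = 252
Count(depth == 3) = 1182 - 252 = 930

Answer: 930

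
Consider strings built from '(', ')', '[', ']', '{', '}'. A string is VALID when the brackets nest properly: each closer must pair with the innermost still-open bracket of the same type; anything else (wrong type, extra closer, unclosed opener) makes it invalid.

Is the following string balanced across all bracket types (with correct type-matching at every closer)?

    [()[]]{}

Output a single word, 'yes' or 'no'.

Answer: yes

Derivation:
pos 0: push '['; stack = [
pos 1: push '('; stack = [(
pos 2: ')' matches '('; pop; stack = [
pos 3: push '['; stack = [[
pos 4: ']' matches '['; pop; stack = [
pos 5: ']' matches '['; pop; stack = (empty)
pos 6: push '{'; stack = {
pos 7: '}' matches '{'; pop; stack = (empty)
end: stack empty → VALID
Verdict: properly nested → yes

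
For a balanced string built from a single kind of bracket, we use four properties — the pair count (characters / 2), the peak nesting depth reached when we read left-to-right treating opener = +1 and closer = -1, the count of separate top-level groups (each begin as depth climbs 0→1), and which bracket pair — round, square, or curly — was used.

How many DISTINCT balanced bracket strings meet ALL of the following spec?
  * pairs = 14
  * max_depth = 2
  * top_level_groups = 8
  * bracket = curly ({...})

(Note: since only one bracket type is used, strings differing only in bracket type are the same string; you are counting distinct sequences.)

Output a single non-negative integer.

Answer: 1716

Derivation:
Spec: pairs=14 depth=2 groups=8
Count(depth <= 2) = 1716
Count(depth <= 1) = 0
Count(depth == 2) = 1716 - 0 = 1716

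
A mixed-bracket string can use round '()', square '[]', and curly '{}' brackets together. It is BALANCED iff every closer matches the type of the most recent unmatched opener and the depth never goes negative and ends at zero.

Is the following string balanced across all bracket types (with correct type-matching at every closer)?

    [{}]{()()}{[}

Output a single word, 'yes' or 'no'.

pos 0: push '['; stack = [
pos 1: push '{'; stack = [{
pos 2: '}' matches '{'; pop; stack = [
pos 3: ']' matches '['; pop; stack = (empty)
pos 4: push '{'; stack = {
pos 5: push '('; stack = {(
pos 6: ')' matches '('; pop; stack = {
pos 7: push '('; stack = {(
pos 8: ')' matches '('; pop; stack = {
pos 9: '}' matches '{'; pop; stack = (empty)
pos 10: push '{'; stack = {
pos 11: push '['; stack = {[
pos 12: saw closer '}' but top of stack is '[' (expected ']') → INVALID
Verdict: type mismatch at position 12: '}' closes '[' → no

Answer: no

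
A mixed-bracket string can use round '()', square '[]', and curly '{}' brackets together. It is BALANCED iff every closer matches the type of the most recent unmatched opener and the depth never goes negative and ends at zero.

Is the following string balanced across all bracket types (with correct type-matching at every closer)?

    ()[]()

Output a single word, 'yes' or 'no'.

Answer: yes

Derivation:
pos 0: push '('; stack = (
pos 1: ')' matches '('; pop; stack = (empty)
pos 2: push '['; stack = [
pos 3: ']' matches '['; pop; stack = (empty)
pos 4: push '('; stack = (
pos 5: ')' matches '('; pop; stack = (empty)
end: stack empty → VALID
Verdict: properly nested → yes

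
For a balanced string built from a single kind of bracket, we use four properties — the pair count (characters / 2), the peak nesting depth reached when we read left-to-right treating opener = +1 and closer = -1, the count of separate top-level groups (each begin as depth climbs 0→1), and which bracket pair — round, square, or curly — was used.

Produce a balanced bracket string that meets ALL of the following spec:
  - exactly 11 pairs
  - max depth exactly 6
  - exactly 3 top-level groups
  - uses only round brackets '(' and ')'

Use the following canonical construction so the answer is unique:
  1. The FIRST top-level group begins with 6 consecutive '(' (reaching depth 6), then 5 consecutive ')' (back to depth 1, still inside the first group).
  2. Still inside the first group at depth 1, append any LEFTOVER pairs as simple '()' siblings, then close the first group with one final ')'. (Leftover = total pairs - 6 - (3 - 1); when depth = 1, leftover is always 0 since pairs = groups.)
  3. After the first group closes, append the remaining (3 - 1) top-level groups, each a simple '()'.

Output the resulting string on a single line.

Answer: (((((()))))()()())()()

Derivation:
Spec: pairs=11 depth=6 groups=3
Leftover pairs = 11 - 6 - (3-1) = 3
First group: deep chain of depth 6 + 3 sibling pairs
Remaining 2 groups: simple '()' each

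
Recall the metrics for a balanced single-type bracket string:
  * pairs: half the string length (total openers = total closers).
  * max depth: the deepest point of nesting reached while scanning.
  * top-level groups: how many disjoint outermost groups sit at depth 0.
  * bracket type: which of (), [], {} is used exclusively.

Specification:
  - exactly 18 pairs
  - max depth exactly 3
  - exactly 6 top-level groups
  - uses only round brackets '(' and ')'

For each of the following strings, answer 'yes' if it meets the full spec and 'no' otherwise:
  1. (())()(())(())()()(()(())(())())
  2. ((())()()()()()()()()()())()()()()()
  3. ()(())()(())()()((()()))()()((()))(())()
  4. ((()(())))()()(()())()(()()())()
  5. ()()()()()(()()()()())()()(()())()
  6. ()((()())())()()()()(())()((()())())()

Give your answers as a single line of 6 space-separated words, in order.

String 1 '(())()(())(())()()(()(())(())())': depth seq [1 2 1 0 1 0 1 2 1 0 1 2 1 0 1 0 1 0 1 2 1 2 3 2 1 2 3 2 1 2 1 0]
  -> pairs=16 depth=3 groups=7 -> no
String 2 '((())()()()()()()()()()())()()()()()': depth seq [1 2 3 2 1 2 1 2 1 2 1 2 1 2 1 2 1 2 1 2 1 2 1 2 1 0 1 0 1 0 1 0 1 0 1 0]
  -> pairs=18 depth=3 groups=6 -> yes
String 3 '()(())()(())()()((()()))()()((()))(())()': depth seq [1 0 1 2 1 0 1 0 1 2 1 0 1 0 1 0 1 2 3 2 3 2 1 0 1 0 1 0 1 2 3 2 1 0 1 2 1 0 1 0]
  -> pairs=20 depth=3 groups=12 -> no
String 4 '((()(())))()()(()())()(()()())()': depth seq [1 2 3 2 3 4 3 2 1 0 1 0 1 0 1 2 1 2 1 0 1 0 1 2 1 2 1 2 1 0 1 0]
  -> pairs=16 depth=4 groups=7 -> no
String 5 '()()()()()(()()()()())()()(()())()': depth seq [1 0 1 0 1 0 1 0 1 0 1 2 1 2 1 2 1 2 1 2 1 0 1 0 1 0 1 2 1 2 1 0 1 0]
  -> pairs=17 depth=2 groups=10 -> no
String 6 '()((()())())()()()()(())()((()())())()': depth seq [1 0 1 2 3 2 3 2 1 2 1 0 1 0 1 0 1 0 1 0 1 2 1 0 1 0 1 2 3 2 3 2 1 2 1 0 1 0]
  -> pairs=19 depth=3 groups=10 -> no

Answer: no yes no no no no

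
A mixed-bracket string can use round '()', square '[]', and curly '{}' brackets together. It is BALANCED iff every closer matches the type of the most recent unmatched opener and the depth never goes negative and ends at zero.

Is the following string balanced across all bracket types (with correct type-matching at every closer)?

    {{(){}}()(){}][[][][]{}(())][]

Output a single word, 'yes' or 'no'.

Answer: no

Derivation:
pos 0: push '{'; stack = {
pos 1: push '{'; stack = {{
pos 2: push '('; stack = {{(
pos 3: ')' matches '('; pop; stack = {{
pos 4: push '{'; stack = {{{
pos 5: '}' matches '{'; pop; stack = {{
pos 6: '}' matches '{'; pop; stack = {
pos 7: push '('; stack = {(
pos 8: ')' matches '('; pop; stack = {
pos 9: push '('; stack = {(
pos 10: ')' matches '('; pop; stack = {
pos 11: push '{'; stack = {{
pos 12: '}' matches '{'; pop; stack = {
pos 13: saw closer ']' but top of stack is '{' (expected '}') → INVALID
Verdict: type mismatch at position 13: ']' closes '{' → no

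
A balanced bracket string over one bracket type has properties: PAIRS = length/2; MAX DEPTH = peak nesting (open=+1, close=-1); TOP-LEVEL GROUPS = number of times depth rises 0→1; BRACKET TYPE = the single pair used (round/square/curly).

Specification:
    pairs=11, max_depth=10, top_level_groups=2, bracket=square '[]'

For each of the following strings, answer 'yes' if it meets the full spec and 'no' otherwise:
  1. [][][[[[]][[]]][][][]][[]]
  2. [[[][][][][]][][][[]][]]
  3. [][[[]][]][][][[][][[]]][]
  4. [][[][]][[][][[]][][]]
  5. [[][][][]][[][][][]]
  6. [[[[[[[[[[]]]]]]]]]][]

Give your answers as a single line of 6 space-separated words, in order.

Answer: no no no no no yes

Derivation:
String 1 '[][][[[[]][[]]][][][]][[]]': depth seq [1 0 1 0 1 2 3 4 3 2 3 4 3 2 1 2 1 2 1 2 1 0 1 2 1 0]
  -> pairs=13 depth=4 groups=4 -> no
String 2 '[[[][][][][]][][][[]][]]': depth seq [1 2 3 2 3 2 3 2 3 2 3 2 1 2 1 2 1 2 3 2 1 2 1 0]
  -> pairs=12 depth=3 groups=1 -> no
String 3 '[][[[]][]][][][[][][[]]][]': depth seq [1 0 1 2 3 2 1 2 1 0 1 0 1 0 1 2 1 2 1 2 3 2 1 0 1 0]
  -> pairs=13 depth=3 groups=6 -> no
String 4 '[][[][]][[][][[]][][]]': depth seq [1 0 1 2 1 2 1 0 1 2 1 2 1 2 3 2 1 2 1 2 1 0]
  -> pairs=11 depth=3 groups=3 -> no
String 5 '[[][][][]][[][][][]]': depth seq [1 2 1 2 1 2 1 2 1 0 1 2 1 2 1 2 1 2 1 0]
  -> pairs=10 depth=2 groups=2 -> no
String 6 '[[[[[[[[[[]]]]]]]]]][]': depth seq [1 2 3 4 5 6 7 8 9 10 9 8 7 6 5 4 3 2 1 0 1 0]
  -> pairs=11 depth=10 groups=2 -> yes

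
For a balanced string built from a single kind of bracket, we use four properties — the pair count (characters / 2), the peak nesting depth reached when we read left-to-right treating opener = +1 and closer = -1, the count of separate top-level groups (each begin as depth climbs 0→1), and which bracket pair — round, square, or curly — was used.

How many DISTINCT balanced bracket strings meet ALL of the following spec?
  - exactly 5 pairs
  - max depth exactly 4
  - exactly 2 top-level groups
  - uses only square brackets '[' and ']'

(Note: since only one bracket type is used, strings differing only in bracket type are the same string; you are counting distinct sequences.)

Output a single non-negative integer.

Spec: pairs=5 depth=4 groups=2
Count(depth <= 4) = 14
Count(depth <= 3) = 12
Count(depth == 4) = 14 - 12 = 2

Answer: 2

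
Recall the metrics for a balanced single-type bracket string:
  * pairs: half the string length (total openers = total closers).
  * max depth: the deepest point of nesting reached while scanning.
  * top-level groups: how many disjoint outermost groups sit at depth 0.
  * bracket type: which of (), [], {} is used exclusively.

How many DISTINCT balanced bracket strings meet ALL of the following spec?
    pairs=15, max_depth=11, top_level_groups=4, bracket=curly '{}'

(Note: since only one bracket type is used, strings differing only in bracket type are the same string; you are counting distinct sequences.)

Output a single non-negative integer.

Spec: pairs=15 depth=11 groups=4
Count(depth <= 11) = 1188636
Count(depth <= 10) = 1188548
Count(depth == 11) = 1188636 - 1188548 = 88

Answer: 88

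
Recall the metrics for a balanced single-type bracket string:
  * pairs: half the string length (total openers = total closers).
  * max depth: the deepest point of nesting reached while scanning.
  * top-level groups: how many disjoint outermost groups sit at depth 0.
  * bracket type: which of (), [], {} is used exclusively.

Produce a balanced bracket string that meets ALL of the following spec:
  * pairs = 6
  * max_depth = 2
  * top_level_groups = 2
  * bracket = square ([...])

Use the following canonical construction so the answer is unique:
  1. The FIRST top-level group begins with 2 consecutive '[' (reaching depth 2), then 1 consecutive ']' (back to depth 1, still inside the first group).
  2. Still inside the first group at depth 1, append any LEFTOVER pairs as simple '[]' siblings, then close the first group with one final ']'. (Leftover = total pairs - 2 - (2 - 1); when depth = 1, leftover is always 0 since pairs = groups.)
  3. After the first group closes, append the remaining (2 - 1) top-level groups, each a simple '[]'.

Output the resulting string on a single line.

Spec: pairs=6 depth=2 groups=2
Leftover pairs = 6 - 2 - (2-1) = 3
First group: deep chain of depth 2 + 3 sibling pairs
Remaining 1 groups: simple '[]' each

Answer: [[][][][]][]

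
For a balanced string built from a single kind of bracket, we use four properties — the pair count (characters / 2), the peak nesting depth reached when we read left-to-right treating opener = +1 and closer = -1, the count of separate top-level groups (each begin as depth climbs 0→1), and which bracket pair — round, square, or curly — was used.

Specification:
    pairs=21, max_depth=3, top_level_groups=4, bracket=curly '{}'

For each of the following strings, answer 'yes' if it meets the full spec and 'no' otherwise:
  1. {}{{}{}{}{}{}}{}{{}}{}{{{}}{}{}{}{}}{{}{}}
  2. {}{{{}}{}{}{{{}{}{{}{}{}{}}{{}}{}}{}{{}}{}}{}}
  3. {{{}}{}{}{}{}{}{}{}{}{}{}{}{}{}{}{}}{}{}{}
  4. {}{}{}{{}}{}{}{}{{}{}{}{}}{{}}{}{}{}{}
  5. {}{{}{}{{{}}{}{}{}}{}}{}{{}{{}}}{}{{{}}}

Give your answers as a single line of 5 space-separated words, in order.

Answer: no no yes no no

Derivation:
String 1 '{}{{}{}{}{}{}}{}{{}}{}{{{}}{}{}{}{}}{{}{}}': depth seq [1 0 1 2 1 2 1 2 1 2 1 2 1 0 1 0 1 2 1 0 1 0 1 2 3 2 1 2 1 2 1 2 1 2 1 0 1 2 1 2 1 0]
  -> pairs=21 depth=3 groups=7 -> no
String 2 '{}{{{}}{}{}{{{}{}{{}{}{}{}}{{}}{}}{}{{}}{}}{}}': depth seq [1 0 1 2 3 2 1 2 1 2 1 2 3 4 3 4 3 4 5 4 5 4 5 4 5 4 3 4 5 4 3 4 3 2 3 2 3 4 3 2 3 2 1 2 1 0]
  -> pairs=23 depth=5 groups=2 -> no
String 3 '{{{}}{}{}{}{}{}{}{}{}{}{}{}{}{}{}{}}{}{}{}': depth seq [1 2 3 2 1 2 1 2 1 2 1 2 1 2 1 2 1 2 1 2 1 2 1 2 1 2 1 2 1 2 1 2 1 2 1 0 1 0 1 0 1 0]
  -> pairs=21 depth=3 groups=4 -> yes
String 4 '{}{}{}{{}}{}{}{}{{}{}{}{}}{{}}{}{}{}{}': depth seq [1 0 1 0 1 0 1 2 1 0 1 0 1 0 1 0 1 2 1 2 1 2 1 2 1 0 1 2 1 0 1 0 1 0 1 0 1 0]
  -> pairs=19 depth=2 groups=13 -> no
String 5 '{}{{}{}{{{}}{}{}{}}{}}{}{{}{{}}}{}{{{}}}': depth seq [1 0 1 2 1 2 1 2 3 4 3 2 3 2 3 2 3 2 1 2 1 0 1 0 1 2 1 2 3 2 1 0 1 0 1 2 3 2 1 0]
  -> pairs=20 depth=4 groups=6 -> no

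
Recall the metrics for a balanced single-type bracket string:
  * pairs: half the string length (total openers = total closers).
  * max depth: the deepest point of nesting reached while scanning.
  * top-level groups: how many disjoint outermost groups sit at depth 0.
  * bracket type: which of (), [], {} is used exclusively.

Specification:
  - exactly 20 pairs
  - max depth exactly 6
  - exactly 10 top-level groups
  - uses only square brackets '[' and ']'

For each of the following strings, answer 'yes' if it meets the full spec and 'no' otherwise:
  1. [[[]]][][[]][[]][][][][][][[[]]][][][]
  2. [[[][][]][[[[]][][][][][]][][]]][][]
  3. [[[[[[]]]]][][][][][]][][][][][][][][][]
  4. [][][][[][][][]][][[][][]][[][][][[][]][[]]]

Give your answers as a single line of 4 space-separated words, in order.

Answer: no no yes no

Derivation:
String 1 '[[[]]][][[]][[]][][][][][][[[]]][][][]': depth seq [1 2 3 2 1 0 1 0 1 2 1 0 1 2 1 0 1 0 1 0 1 0 1 0 1 0 1 2 3 2 1 0 1 0 1 0 1 0]
  -> pairs=19 depth=3 groups=13 -> no
String 2 '[[[][][]][[[[]][][][][][]][][]]][][]': depth seq [1 2 3 2 3 2 3 2 1 2 3 4 5 4 3 4 3 4 3 4 3 4 3 4 3 2 3 2 3 2 1 0 1 0 1 0]
  -> pairs=18 depth=5 groups=3 -> no
String 3 '[[[[[[]]]]][][][][][]][][][][][][][][][]': depth seq [1 2 3 4 5 6 5 4 3 2 1 2 1 2 1 2 1 2 1 2 1 0 1 0 1 0 1 0 1 0 1 0 1 0 1 0 1 0 1 0]
  -> pairs=20 depth=6 groups=10 -> yes
String 4 '[][][][[][][][]][][[][][]][[][][][[][]][[]]]': depth seq [1 0 1 0 1 0 1 2 1 2 1 2 1 2 1 0 1 0 1 2 1 2 1 2 1 0 1 2 1 2 1 2 1 2 3 2 3 2 1 2 3 2 1 0]
  -> pairs=22 depth=3 groups=7 -> no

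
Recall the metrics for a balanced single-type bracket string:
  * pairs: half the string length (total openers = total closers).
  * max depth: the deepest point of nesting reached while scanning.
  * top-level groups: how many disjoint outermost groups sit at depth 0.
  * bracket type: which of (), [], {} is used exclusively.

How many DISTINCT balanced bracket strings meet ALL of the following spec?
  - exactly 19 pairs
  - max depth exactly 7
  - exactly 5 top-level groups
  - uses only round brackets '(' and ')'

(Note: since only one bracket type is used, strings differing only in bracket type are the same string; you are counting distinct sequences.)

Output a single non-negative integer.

Spec: pairs=19 depth=7 groups=5
Count(depth <= 7) = 115287770
Count(depth <= 6) = 100601980
Count(depth == 7) = 115287770 - 100601980 = 14685790

Answer: 14685790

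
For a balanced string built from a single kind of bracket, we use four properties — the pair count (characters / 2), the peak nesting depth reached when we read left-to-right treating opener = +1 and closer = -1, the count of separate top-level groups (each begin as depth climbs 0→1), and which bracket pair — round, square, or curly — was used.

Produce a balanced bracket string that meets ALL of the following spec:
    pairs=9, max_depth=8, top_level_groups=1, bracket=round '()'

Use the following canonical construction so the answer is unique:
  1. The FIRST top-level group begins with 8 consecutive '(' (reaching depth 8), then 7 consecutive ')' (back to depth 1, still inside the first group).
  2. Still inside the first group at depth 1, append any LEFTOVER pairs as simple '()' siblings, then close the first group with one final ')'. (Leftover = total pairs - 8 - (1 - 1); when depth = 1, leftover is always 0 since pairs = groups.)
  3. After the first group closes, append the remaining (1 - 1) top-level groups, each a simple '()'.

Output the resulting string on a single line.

Answer: (((((((()))))))())

Derivation:
Spec: pairs=9 depth=8 groups=1
Leftover pairs = 9 - 8 - (1-1) = 1
First group: deep chain of depth 8 + 1 sibling pairs
Remaining 0 groups: simple '()' each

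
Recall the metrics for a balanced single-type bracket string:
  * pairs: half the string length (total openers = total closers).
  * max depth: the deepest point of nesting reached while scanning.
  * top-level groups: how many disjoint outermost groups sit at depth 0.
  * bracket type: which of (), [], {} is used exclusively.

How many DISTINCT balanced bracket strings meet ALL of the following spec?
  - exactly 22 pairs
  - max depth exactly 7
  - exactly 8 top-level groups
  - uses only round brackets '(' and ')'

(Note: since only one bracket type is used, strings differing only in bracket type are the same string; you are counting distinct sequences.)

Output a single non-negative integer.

Spec: pairs=22 depth=7 groups=8
Count(depth <= 7) = 813198972
Count(depth <= 6) = 749955620
Count(depth == 7) = 813198972 - 749955620 = 63243352

Answer: 63243352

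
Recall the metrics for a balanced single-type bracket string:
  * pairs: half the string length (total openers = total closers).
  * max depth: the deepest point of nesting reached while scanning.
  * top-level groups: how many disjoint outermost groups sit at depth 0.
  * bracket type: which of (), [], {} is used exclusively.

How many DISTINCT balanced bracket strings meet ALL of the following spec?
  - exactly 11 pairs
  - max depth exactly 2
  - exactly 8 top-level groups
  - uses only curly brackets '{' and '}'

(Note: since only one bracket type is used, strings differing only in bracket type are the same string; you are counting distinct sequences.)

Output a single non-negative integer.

Spec: pairs=11 depth=2 groups=8
Count(depth <= 2) = 120
Count(depth <= 1) = 0
Count(depth == 2) = 120 - 0 = 120

Answer: 120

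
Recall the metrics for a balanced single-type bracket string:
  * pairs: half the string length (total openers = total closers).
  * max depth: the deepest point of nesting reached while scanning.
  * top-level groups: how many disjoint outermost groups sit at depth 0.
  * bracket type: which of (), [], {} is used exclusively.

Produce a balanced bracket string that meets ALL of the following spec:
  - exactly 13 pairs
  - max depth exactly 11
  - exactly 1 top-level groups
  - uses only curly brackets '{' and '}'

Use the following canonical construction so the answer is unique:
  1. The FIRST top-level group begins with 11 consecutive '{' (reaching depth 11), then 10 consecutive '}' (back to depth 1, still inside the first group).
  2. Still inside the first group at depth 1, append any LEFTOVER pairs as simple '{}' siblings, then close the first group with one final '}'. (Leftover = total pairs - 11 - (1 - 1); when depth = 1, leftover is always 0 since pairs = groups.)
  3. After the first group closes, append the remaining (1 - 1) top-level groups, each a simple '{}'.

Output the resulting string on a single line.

Answer: {{{{{{{{{{{}}}}}}}}}}{}{}}

Derivation:
Spec: pairs=13 depth=11 groups=1
Leftover pairs = 13 - 11 - (1-1) = 2
First group: deep chain of depth 11 + 2 sibling pairs
Remaining 0 groups: simple '{}' each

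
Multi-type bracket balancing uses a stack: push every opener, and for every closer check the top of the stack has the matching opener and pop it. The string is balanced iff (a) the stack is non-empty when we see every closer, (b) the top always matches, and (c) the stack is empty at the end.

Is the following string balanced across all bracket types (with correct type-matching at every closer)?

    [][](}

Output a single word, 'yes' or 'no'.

pos 0: push '['; stack = [
pos 1: ']' matches '['; pop; stack = (empty)
pos 2: push '['; stack = [
pos 3: ']' matches '['; pop; stack = (empty)
pos 4: push '('; stack = (
pos 5: saw closer '}' but top of stack is '(' (expected ')') → INVALID
Verdict: type mismatch at position 5: '}' closes '(' → no

Answer: no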